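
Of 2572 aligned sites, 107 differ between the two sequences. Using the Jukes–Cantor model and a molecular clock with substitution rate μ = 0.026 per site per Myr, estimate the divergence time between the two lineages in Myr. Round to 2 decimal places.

0.82

p = 107/2572 ≈ 0.041602.
d = −(3/4) ln(1 − 4p/3) = −0.75 ln(1 − 0.055469) = −0.75 ln(0.944531)
  = −0.75 × (-0.057067) = 0.042800 substitutions/site.
Under a molecular clock d = 2μt, so t = d/(2μ) = 0.042800 / (2 × 0.026) = 0.82 Myr.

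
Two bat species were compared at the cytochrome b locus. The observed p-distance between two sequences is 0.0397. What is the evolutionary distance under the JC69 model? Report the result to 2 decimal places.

0.04

d = −(3/4) ln(1 − 4p/3) = −0.75 ln(1 − 0.052933) = −0.75 ln(0.947067)
  = −0.75 × (-0.054385) = 0.040789 substitutions/site.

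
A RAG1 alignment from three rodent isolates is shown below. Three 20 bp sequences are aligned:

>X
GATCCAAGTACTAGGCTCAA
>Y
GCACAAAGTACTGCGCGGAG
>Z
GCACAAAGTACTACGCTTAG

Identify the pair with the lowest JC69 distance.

X–Y: 8/20 differ, p = 0.400, d = 0.572.
X–Z: 6/20 differ, p = 0.300, d = 0.383.
Y–Z: 3/20 differ, p = 0.150, d = 0.167.
The smallest distance is between Y and Z.

Y and Z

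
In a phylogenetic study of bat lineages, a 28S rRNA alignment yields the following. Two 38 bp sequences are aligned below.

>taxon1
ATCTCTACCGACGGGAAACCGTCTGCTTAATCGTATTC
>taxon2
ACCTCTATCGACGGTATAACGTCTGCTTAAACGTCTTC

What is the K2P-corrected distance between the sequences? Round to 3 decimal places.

0.211

Of 38 sites, 2 differences are transitions and 5 are transversions, so P = 2/38 ≈ 0.052632 and Q = 5/38 ≈ 0.131579.
Under the Kimura two-parameter model, d = −½ ln(1 − 2P − Q) − ¼ ln(1 − 2Q).
1 − 2P − Q = 0.763157, giving −½ ln(0.763157) = 0.135146.
1 − 2Q = 0.736842, giving −¼ ln(0.736842) = 0.076345.
d = 0.135146 + 0.076345 = 0.211491.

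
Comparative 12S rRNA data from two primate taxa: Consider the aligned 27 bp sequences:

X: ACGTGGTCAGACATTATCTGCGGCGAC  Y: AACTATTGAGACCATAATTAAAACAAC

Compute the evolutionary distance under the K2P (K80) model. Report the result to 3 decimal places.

0.899

Of 27 sites, 6 differences are transitions and 8 are transversions, so P = 6/27 ≈ 0.222222 and Q = 8/27 ≈ 0.296296.
Under the Kimura two-parameter model, d = −½ ln(1 − 2P − Q) − ¼ ln(1 − 2Q).
1 − 2P − Q = 0.25926, giving −½ ln(0.25926) = 0.674962.
1 − 2Q = 0.407408, giving −¼ ln(0.407408) = 0.224485.
d = 0.674962 + 0.224485 = 0.899447.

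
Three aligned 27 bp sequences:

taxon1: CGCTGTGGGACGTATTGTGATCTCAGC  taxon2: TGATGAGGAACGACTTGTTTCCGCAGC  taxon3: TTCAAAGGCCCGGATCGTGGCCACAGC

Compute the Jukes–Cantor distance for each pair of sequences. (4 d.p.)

d(taxon1,taxon2) = 0.5107, d(taxon1,taxon3) = 0.6735, d(taxon2,taxon3) = 0.6735

taxon1–taxon2: 10/27 sites differ → p ≈ 0.37037, d = −0.75 ln(1 − 0.493827) = 0.510658 ≈ 0.5107.
taxon1–taxon3: 12/27 sites differ → p ≈ 0.444444, d = −0.75 ln(1 − 0.592592) = 0.673455 ≈ 0.6735.
taxon2–taxon3: 12/27 sites differ → p ≈ 0.444444, d = −0.75 ln(1 − 0.592592) = 0.673455 ≈ 0.6735.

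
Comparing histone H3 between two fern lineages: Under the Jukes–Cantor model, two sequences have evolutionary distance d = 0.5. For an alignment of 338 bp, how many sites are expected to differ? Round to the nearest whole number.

123

Invert JC69: p = (3/4)(1 − e^(−4d/3)) = 0.75 × (1 − e^(-0.666667)) = 0.75 × (1 − 0.513417) = 0.364937.
Expected differing sites = pL ≈ 0.364937 × 338 = 123.348706 ≈ 123.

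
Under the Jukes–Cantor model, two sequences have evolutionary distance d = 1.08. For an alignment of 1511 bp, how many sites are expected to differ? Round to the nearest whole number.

Invert JC69: p = (3/4)(1 − e^(−4d/3)) = 0.75 × (1 − e^(-1.44)) = 0.75 × (1 − 0.236928) = 0.572304.
Expected differing sites = pL ≈ 0.572304 × 1511 = 864.751344 ≈ 865.

865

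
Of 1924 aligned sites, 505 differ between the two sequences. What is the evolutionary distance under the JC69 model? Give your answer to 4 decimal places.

p = 505/1924 ≈ 0.262474.
d = −(3/4) ln(1 − 4p/3) = −0.75 ln(1 − 0.349965) = −0.75 ln(0.650035)
  = −0.75 × (-0.430729) = 0.323047 substitutions/site.

0.3230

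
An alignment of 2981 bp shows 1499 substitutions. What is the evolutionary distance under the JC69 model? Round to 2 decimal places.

p = 1499/2981 ≈ 0.502851.
d = −(3/4) ln(1 − 4p/3) = −0.75 ln(1 − 0.670468) = −0.75 ln(0.329532)
  = −0.75 × (-1.110082) = 0.832562 substitutions/site.

0.83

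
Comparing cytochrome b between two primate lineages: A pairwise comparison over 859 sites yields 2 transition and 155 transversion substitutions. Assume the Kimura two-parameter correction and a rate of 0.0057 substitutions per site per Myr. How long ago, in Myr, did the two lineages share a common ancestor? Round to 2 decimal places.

18.79

P = 2/859 ≈ 0.002328 and Q = 155/859 ≈ 0.180442.
Under the Kimura two-parameter model, d = −½ ln(1 − 2P − Q) − ¼ ln(1 − 2Q).
1 − 2P − Q = 0.814902, giving −½ ln(0.814902) = 0.102344.
1 − 2Q = 0.639116, giving −¼ ln(0.639116) = 0.111917.
d = 0.102344 + 0.111917 = 0.214261.
Under a molecular clock d = 2μt, so t = d/(2μ) = 0.214261 / (2 × 0.0057) = 18.79 Myr.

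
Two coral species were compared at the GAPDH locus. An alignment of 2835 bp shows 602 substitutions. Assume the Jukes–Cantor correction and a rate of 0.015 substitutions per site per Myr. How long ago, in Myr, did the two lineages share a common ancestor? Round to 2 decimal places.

p = 602/2835 ≈ 0.212346.
d = −(3/4) ln(1 − 4p/3) = −0.75 ln(1 − 0.283128) = −0.75 ln(0.716872)
  = −0.75 × (-0.332858) = 0.249644 substitutions/site.
Under a molecular clock d = 2μt, so t = d/(2μ) = 0.249644 / (2 × 0.015) = 8.32 Myr.

8.32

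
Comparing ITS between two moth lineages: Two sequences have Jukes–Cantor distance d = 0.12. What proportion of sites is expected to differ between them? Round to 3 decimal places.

p = (3/4)(1 − e^(−4d/3)) = 0.75 × (1 − e^(-0.16)) = 0.75 × (1 − 0.852144) = 0.110892.

0.111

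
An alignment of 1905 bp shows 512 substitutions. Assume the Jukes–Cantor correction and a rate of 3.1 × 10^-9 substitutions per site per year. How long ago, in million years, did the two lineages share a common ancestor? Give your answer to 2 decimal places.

53.68

p = 512/1905 ≈ 0.268766.
d = −(3/4) ln(1 − 4p/3) = −0.75 ln(1 − 0.358355) = −0.75 ln(0.641645)
  = −0.75 × (-0.443720) = 0.332790 substitutions/site.
Under a molecular clock d = 2μt, so t = d/(2μ) = 0.332790 / (2 × 3.1 × 10^-9) = 53.68 million years.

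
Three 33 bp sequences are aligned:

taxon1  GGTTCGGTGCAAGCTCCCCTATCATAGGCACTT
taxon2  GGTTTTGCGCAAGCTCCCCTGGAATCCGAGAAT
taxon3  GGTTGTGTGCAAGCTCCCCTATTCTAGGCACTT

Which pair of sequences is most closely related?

taxon1–taxon2: 12/33 differ, p = 0.364, d = 0.497.
taxon1–taxon3: 4/33 differ, p = 0.121, d = 0.132.
taxon2–taxon3: 12/33 differ, p = 0.364, d = 0.497.
The smallest distance is between taxon1 and taxon3.

taxon1 and taxon3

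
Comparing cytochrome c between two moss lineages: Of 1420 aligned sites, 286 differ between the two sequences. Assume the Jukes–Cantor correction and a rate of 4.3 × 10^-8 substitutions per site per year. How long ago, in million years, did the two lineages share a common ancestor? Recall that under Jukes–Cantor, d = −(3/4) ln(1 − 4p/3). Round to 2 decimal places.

p = 286/1420 ≈ 0.201408.
d = −(3/4) ln(1 − 4p/3) = −0.75 ln(1 − 0.268544) = −0.75 ln(0.731456)
  = −0.75 × (-0.312718) = 0.234539 substitutions/site.
Under a molecular clock d = 2μt, so t = d/(2μ) = 0.234539 / (2 × 4.3 × 10^-8) = 2.73 million years.

2.73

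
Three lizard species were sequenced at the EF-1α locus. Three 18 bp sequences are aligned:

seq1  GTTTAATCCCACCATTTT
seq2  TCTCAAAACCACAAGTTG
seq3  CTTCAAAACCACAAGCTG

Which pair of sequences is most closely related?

seq2 and seq3

seq1–seq2: 8/18 differ, p = 0.444, d = 0.673.
seq1–seq3: 8/18 differ, p = 0.444, d = 0.673.
seq2–seq3: 3/18 differ, p = 0.167, d = 0.188.
The smallest distance is between seq2 and seq3.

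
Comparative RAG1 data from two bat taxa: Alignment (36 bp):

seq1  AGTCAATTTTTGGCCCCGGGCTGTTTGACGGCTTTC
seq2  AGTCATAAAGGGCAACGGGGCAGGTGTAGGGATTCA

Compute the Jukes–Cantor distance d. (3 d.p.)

0.824

The sequences differ at 18 of 36 sites, so p = 18/36 = 0.5.
d = −(3/4) ln(1 − 4p/3) = −0.75 ln(1 − 0.666667) = −0.75 ln(0.333333)
  = −0.75 × (-1.098613) = 0.823960 substitutions/site.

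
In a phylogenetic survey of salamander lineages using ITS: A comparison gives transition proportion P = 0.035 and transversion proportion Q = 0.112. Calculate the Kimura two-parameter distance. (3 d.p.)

Under the Kimura two-parameter model, d = −½ ln(1 − 2P − Q) − ¼ ln(1 − 2Q).
1 − 2P − Q = 0.818, giving −½ ln(0.818) = 0.100446.
1 − 2Q = 0.776, giving −¼ ln(0.776) = 0.063401.
d = 0.100446 + 0.063401 = 0.163847.

0.164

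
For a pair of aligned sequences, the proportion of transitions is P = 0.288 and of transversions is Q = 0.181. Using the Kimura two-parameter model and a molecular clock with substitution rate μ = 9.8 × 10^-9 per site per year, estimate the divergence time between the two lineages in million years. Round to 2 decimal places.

41.82

Under the Kimura two-parameter model, d = −½ ln(1 − 2P − Q) − ¼ ln(1 − 2Q).
1 − 2P − Q = 0.243, giving −½ ln(0.243) = 0.707347.
1 − 2Q = 0.638, giving −¼ ln(0.638) = 0.112354.
d = 0.707347 + 0.112354 = 0.819701.
Under a molecular clock d = 2μt, so t = d/(2μ) = 0.819701 / (2 × 9.8 × 10^-9) = 41.82 million years.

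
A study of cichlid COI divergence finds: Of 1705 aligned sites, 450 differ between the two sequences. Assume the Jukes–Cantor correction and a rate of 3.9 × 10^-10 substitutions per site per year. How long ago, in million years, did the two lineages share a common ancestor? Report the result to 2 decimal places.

p = 450/1705 ≈ 0.26393.
d = −(3/4) ln(1 − 4p/3) = −0.75 ln(1 − 0.351907) = −0.75 ln(0.648093)
  = −0.75 × (-0.433721) = 0.325291 substitutions/site.
Under a molecular clock d = 2μt, so t = d/(2μ) = 0.325291 / (2 × 3.9 × 10^-10) = 417.04 million years.

417.04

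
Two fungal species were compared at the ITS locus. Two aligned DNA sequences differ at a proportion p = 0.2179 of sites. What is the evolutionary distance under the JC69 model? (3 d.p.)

d = −(3/4) ln(1 − 4p/3) = −0.75 ln(1 − 0.290533) = −0.75 ln(0.709467)
  = −0.75 × (-0.343241) = 0.257431 substitutions/site.

0.257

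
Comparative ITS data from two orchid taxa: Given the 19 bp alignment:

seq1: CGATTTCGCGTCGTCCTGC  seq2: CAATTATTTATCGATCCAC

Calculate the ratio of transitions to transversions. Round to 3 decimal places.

2.333

Transitions are A↔G and C↔T; transversions are all other mismatches.
Transitions: 7. Transversions: 3.
R = 7/3 = 2.333333… ≈ 2.333 (to 3 d.p.).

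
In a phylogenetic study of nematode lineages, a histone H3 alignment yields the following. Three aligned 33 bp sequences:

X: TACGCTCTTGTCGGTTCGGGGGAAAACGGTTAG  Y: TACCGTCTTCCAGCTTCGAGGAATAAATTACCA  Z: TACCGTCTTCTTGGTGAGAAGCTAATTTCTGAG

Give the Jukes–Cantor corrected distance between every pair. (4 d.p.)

X–Y: 16/33 sites differ → p ≈ 0.484848, d = −0.75 ln(1 − 0.646464) = 0.779827 ≈ 0.7798.
X–Z: 15/33 sites differ → p ≈ 0.454545, d = −0.75 ln(1 − 0.60606) = 0.698667 ≈ 0.6987.
Y–Z: 16/33 sites differ → p ≈ 0.484848, d = −0.75 ln(1 − 0.646464) = 0.779827 ≈ 0.7798.

d(X,Y) = 0.7798, d(X,Z) = 0.6987, d(Y,Z) = 0.7798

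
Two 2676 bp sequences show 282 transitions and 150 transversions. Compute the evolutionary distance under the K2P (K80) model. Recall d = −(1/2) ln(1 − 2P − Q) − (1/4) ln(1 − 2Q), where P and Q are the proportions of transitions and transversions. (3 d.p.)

P = 282/2676 ≈ 0.105381 and Q = 150/2676 ≈ 0.056054.
Under the Kimura two-parameter model, d = −½ ln(1 − 2P − Q) − ¼ ln(1 − 2Q).
1 − 2P − Q = 0.733184, giving −½ ln(0.733184) = 0.155179.
1 − 2Q = 0.887892, giving −¼ ln(0.887892) = 0.029726.
d = 0.155179 + 0.029726 = 0.184905.

0.185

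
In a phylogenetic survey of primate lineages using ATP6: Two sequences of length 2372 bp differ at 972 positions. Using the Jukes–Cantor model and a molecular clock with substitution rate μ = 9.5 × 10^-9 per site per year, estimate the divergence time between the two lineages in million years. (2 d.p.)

p = 972/2372 ≈ 0.409781.
d = −(3/4) ln(1 − 4p/3) = −0.75 ln(1 − 0.546375) = −0.75 ln(0.453625)
  = −0.75 × (-0.790484) = 0.592863 substitutions/site.
Under a molecular clock d = 2μt, so t = d/(2μ) = 0.592863 / (2 × 9.5 × 10^-9) = 31.20 million years.

31.20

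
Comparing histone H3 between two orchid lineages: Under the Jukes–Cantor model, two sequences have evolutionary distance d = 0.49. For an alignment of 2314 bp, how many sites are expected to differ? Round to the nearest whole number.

Invert JC69: p = (3/4)(1 − e^(−4d/3)) = 0.75 × (1 − e^(-0.653333)) = 0.75 × (1 − 0.520309) = 0.359768.
Expected differing sites = pL ≈ 0.359768 × 2314 = 832.503152 ≈ 833.

833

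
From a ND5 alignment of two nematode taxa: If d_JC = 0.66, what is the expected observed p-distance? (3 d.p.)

0.439

p = (3/4)(1 − e^(−4d/3)) = 0.75 × (1 − e^(-0.88)) = 0.75 × (1 − 0.414783) = 0.438913.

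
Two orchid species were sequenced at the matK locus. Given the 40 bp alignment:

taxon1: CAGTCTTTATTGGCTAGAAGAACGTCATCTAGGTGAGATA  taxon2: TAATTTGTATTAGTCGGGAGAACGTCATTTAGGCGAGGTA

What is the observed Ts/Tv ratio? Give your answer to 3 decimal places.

Transitions are A↔G and C↔T; transversions are all other mismatches.
Transitions: 11. Transversions: 1.
R = 11/1 = 11.000.

11.000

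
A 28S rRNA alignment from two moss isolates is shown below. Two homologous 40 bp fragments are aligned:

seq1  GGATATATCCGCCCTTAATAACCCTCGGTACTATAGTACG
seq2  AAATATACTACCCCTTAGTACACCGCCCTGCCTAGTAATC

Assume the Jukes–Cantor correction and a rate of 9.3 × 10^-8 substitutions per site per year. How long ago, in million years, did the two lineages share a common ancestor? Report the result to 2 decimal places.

The sequences differ at 21 of 40 sites, so p = 21/40 = 0.525.
d = −(3/4) ln(1 − 4p/3) = −0.75 ln(1 − 0.7) = −0.75 ln(0.3)
  = −0.75 × (-1.203973) = 0.902980 substitutions/site.
Under a molecular clock d = 2μt, so t = d/(2μ) = 0.902980 / (2 × 9.3 × 10^-8) = 4.85 million years.

4.85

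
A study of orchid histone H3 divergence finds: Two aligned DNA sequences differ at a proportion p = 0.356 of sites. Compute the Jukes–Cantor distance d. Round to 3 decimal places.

0.483

d = −(3/4) ln(1 − 4p/3) = −0.75 ln(1 − 0.474667) = −0.75 ln(0.525333)
  = −0.75 × (-0.643723) = 0.482792 substitutions/site.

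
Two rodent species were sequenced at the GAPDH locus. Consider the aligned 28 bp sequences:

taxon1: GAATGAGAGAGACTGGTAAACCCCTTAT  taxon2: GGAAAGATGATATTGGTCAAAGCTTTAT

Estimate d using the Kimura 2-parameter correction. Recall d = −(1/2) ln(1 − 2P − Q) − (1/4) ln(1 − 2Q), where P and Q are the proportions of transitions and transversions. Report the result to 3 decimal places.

0.655

Of 28 sites, 6 differences are transitions and 6 are transversions, so P = 6/28 ≈ 0.214286 and Q = 6/28 ≈ 0.214286.
Under the Kimura two-parameter model, d = −½ ln(1 − 2P − Q) − ¼ ln(1 − 2Q).
1 − 2P − Q = 0.357142, giving −½ ln(0.357142) = 0.514811.
1 − 2Q = 0.571428, giving −¼ ln(0.571428) = 0.139904.
d = 0.514811 + 0.139904 = 0.654715.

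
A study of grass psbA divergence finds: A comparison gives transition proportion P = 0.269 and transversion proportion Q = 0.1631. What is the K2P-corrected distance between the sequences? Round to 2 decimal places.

Under the Kimura two-parameter model, d = −½ ln(1 − 2P − Q) − ¼ ln(1 − 2Q).
1 − 2P − Q = 0.2989, giving −½ ln(0.2989) = 0.603823.
1 − 2Q = 0.6738, giving −¼ ln(0.6738) = 0.098705.
d = 0.603823 + 0.098705 = 0.702528.

0.70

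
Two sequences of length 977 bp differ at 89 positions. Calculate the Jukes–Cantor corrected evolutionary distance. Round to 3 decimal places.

0.097

p = 89/977 ≈ 0.091095.
d = −(3/4) ln(1 − 4p/3) = −0.75 ln(1 − 0.12146) = −0.75 ln(0.87854)
  = −0.75 × (-0.129494) = 0.097121 substitutions/site.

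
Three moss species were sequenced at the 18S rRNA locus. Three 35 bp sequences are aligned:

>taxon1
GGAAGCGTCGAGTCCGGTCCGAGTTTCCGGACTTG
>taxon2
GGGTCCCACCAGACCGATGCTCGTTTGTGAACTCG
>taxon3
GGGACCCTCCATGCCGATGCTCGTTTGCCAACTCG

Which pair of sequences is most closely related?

taxon2 and taxon3

taxon1–taxon2: 15/35 differ, p = 0.429, d = 0.635.
taxon1–taxon3: 14/35 differ, p = 0.400, d = 0.572.
taxon2–taxon3: 6/35 differ, p = 0.171, d = 0.195.
The smallest distance is between taxon2 and taxon3.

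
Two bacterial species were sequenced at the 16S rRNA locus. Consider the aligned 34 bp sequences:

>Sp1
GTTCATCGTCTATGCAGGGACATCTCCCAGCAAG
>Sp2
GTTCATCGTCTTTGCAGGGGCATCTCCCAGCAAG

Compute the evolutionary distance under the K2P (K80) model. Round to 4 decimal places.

0.0613

Of 34 sites, 1 differences are transitions and 1 are transversions, so P = 1/34 ≈ 0.029412 and Q = 1/34 ≈ 0.029412.
Under the Kimura two-parameter model, d = −½ ln(1 − 2P − Q) − ¼ ln(1 − 2Q).
1 − 2P − Q = 0.911764, giving −½ ln(0.911764) = 0.046187.
1 − 2Q = 0.941176, giving −¼ ln(0.941176) = 0.015156.
d = 0.046187 + 0.015156 = 0.061343.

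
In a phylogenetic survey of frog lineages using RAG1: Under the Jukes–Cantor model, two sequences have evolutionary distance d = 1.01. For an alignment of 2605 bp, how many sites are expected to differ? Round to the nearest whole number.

1446

Invert JC69: p = (3/4)(1 − e^(−4d/3)) = 0.75 × (1 − e^(-1.346667)) = 0.75 × (1 − 0.260106) = 0.554921.
Expected differing sites = pL ≈ 0.554921 × 2605 = 1445.569205 ≈ 1446.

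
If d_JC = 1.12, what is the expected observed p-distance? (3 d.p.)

p = (3/4)(1 − e^(−4d/3)) = 0.75 × (1 − e^(-1.493333)) = 0.75 × (1 − 0.224623) = 0.581533.

0.582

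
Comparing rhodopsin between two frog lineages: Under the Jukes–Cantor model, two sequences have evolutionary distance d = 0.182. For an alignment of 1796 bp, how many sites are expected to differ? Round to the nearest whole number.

290

Invert JC69: p = (3/4)(1 − e^(−4d/3)) = 0.75 × (1 − e^(-0.242667)) = 0.75 × (1 − 0.784533) = 0.161600.
Expected differing sites = pL ≈ 0.161600 × 1796 = 290.2336 ≈ 290.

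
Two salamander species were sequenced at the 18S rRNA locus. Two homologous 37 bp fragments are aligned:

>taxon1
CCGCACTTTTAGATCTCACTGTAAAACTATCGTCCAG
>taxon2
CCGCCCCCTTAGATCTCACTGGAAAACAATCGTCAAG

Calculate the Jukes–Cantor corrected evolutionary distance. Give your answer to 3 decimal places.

The sequences differ at 6 of 37 sites (5, 7, 8, 22, 28, 35), so p = 6/37 ≈ 0.162162.
d = −(3/4) ln(1 − 4p/3) = −0.75 ln(1 − 0.216216) = −0.75 ln(0.783784)
  = −0.75 × (-0.243622) = 0.182717 substitutions/site.

0.183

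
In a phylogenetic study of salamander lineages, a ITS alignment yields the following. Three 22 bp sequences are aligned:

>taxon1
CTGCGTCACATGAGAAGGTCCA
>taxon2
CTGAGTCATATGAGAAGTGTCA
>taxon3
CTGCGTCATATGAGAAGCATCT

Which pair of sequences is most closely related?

taxon2 and taxon3

taxon1–taxon2: 5/22 differ, p = 0.227, d = 0.271.
taxon1–taxon3: 5/22 differ, p = 0.227, d = 0.271.
taxon2–taxon3: 4/22 differ, p = 0.182, d = 0.208.
The smallest distance is between taxon2 and taxon3.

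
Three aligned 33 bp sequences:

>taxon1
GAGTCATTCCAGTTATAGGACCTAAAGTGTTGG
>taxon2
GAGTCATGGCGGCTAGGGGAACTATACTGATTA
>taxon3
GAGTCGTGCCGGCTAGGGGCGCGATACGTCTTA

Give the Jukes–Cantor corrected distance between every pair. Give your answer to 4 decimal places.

taxon1–taxon2: 12/33 sites differ → p ≈ 0.363636, d = −0.75 ln(1 − 0.484848) = 0.497470 ≈ 0.4975.
taxon1–taxon3: 16/33 sites differ → p ≈ 0.484848, d = −0.75 ln(1 − 0.646464) = 0.779827 ≈ 0.7798.
taxon2–taxon3: 8/33 sites differ → p ≈ 0.242424, d = −0.75 ln(1 − 0.323232) = 0.292820 ≈ 0.2928.

d(taxon1,taxon2) = 0.4975, d(taxon1,taxon3) = 0.7798, d(taxon2,taxon3) = 0.2928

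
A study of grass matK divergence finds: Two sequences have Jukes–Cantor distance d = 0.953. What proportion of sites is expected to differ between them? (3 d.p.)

p = (3/4)(1 − e^(−4d/3)) = 0.75 × (1 − e^(-1.270667)) = 0.75 × (1 − 0.280644) = 0.539517.

0.540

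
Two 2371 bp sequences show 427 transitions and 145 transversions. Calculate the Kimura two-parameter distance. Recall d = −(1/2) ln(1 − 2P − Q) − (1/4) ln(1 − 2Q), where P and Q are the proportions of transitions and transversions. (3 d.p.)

0.306

P = 427/2371 ≈ 0.180093 and Q = 145/2371 ≈ 0.061156.
Under the Kimura two-parameter model, d = −½ ln(1 − 2P − Q) − ¼ ln(1 − 2Q).
1 − 2P − Q = 0.578658, giving −½ ln(0.578658) = 0.273522.
1 − 2Q = 0.877688, giving −¼ ln(0.877688) = 0.032616.
d = 0.273522 + 0.032616 = 0.306138.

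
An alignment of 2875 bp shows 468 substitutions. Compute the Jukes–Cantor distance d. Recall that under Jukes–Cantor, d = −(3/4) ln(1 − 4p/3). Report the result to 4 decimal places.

p = 468/2875 ≈ 0.162783.
d = −(3/4) ln(1 − 4p/3) = −0.75 ln(1 − 0.217044) = −0.75 ln(0.782956)
  = −0.75 × (-0.244679) = 0.183509 substitutions/site.

0.1835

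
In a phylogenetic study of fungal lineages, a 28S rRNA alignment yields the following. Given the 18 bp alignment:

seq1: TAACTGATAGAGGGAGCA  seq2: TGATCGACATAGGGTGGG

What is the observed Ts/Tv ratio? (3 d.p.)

Transitions are A↔G and C↔T; transversions are all other mismatches.
Transitions: 5. Transversions: 3.
R = 5/3 = 1.666666… ≈ 1.667 (to 3 d.p.).

1.667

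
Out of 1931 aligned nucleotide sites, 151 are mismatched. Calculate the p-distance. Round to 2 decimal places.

0.08

p = 151/1931 = 0.078197… ≈ 0.08 (to 2 d.p.).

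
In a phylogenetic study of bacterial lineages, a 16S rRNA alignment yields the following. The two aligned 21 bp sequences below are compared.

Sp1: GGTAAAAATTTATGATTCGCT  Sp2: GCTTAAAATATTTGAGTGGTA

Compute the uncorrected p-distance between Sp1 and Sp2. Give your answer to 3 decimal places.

The sequences differ at 8 of 21 positions (sites 2, 4, 10, 12, 16, 18, 20, 21).
p = 8/21 = 0.380952… ≈ 0.381 (to 3 d.p.).

0.381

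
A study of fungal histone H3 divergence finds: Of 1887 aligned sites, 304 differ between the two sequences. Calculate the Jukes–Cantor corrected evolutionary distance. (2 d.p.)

p = 304/1887 ≈ 0.161102.
d = −(3/4) ln(1 − 4p/3) = −0.75 ln(1 − 0.214803) = −0.75 ln(0.785197)
  = −0.75 × (-0.241821) = 0.181366 substitutions/site.

0.18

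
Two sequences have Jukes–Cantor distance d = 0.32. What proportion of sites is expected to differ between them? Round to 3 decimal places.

0.260

p = (3/4)(1 − e^(−4d/3)) = 0.75 × (1 − e^(-0.426667)) = 0.75 × (1 − 0.652681) = 0.260489.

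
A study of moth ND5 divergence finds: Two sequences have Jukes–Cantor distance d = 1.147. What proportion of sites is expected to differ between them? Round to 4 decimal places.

0.5875

p = (3/4)(1 − e^(−4d/3)) = 0.75 × (1 − e^(-1.529333)) = 0.75 × (1 − 0.216680) = 0.587490.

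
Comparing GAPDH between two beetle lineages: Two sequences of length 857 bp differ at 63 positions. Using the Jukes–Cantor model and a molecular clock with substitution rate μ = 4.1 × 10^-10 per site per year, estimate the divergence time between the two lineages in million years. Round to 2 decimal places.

p = 63/857 ≈ 0.073512.
d = −(3/4) ln(1 − 4p/3) = −0.75 ln(1 − 0.098016) = −0.75 ln(0.901984)
  = −0.75 × (-0.103158) = 0.077369 substitutions/site.
Under a molecular clock d = 2μt, so t = d/(2μ) = 0.077369 / (2 × 4.1 × 10^-10) = 94.35 million years.

94.35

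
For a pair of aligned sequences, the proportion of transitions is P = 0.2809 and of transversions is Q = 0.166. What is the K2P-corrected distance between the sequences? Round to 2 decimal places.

0.75

Under the Kimura two-parameter model, d = −½ ln(1 − 2P − Q) − ¼ ln(1 − 2Q).
1 − 2P − Q = 0.2722, giving −½ ln(0.2722) = 0.650609.
1 − 2Q = 0.668, giving −¼ ln(0.668) = 0.100867.
d = 0.650609 + 0.100867 = 0.751476.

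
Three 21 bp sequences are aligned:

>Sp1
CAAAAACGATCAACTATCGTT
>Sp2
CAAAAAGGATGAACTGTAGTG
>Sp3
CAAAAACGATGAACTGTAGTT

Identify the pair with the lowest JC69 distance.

Sp2 and Sp3

Sp1–Sp2: 5/21 differ, p = 0.238, d = 0.286.
Sp1–Sp3: 3/21 differ, p = 0.143, d = 0.158.
Sp2–Sp3: 2/21 differ, p = 0.095, d = 0.102.
The smallest distance is between Sp2 and Sp3.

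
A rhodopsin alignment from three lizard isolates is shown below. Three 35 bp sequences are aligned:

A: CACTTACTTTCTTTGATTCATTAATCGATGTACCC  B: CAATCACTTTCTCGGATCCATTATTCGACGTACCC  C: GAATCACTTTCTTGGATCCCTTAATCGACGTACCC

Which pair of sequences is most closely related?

A–B: 7/35 differ, p = 0.200, d = 0.233.
A–C: 7/35 differ, p = 0.200, d = 0.233.
B–C: 4/35 differ, p = 0.114, d = 0.124.
The smallest distance is between B and C.

B and C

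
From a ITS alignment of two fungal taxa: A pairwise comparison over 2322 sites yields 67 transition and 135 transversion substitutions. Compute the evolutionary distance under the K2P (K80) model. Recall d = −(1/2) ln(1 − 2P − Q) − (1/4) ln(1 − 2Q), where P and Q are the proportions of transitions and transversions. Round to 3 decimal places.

P = 67/2322 ≈ 0.028854 and Q = 135/2322 ≈ 0.05814.
Under the Kimura two-parameter model, d = −½ ln(1 − 2P − Q) − ¼ ln(1 − 2Q).
1 − 2P − Q = 0.884152, giving −½ ln(0.884152) = 0.061563.
1 − 2Q = 0.88372, giving −¼ ln(0.88372) = 0.030904.
d = 0.061563 + 0.030904 = 0.092467.

0.092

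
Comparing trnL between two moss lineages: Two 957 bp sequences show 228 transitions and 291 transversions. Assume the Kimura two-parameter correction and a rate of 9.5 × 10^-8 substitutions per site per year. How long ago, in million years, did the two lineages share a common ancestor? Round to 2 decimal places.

5.22

P = 228/957 ≈ 0.238245 and Q = 291/957 ≈ 0.304075.
Under the Kimura two-parameter model, d = −½ ln(1 − 2P − Q) − ¼ ln(1 − 2Q).
1 − 2P − Q = 0.219435, giving −½ ln(0.219435) = 0.758350.
1 − 2Q = 0.39185, giving −¼ ln(0.39185) = 0.234219.
d = 0.758350 + 0.234219 = 0.992569.
Under a molecular clock d = 2μt, so t = d/(2μ) = 0.992569 / (2 × 9.5 × 10^-8) = 5.22 million years.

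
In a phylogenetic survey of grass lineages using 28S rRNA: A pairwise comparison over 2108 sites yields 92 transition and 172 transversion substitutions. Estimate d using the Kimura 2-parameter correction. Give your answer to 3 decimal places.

0.137

P = 92/2108 ≈ 0.043643 and Q = 172/2108 ≈ 0.081594.
Under the Kimura two-parameter model, d = −½ ln(1 − 2P − Q) − ¼ ln(1 − 2Q).
1 − 2P − Q = 0.83112, giving −½ ln(0.83112) = 0.092491.
1 − 2Q = 0.836812, giving −¼ ln(0.836812) = 0.044539.
d = 0.092491 + 0.044539 = 0.137030.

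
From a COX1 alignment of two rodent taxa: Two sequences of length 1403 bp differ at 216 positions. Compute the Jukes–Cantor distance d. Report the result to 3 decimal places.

0.172

p = 216/1403 ≈ 0.153956.
d = −(3/4) ln(1 − 4p/3) = −0.75 ln(1 − 0.205275) = −0.75 ln(0.794725)
  = −0.75 × (-0.229759) = 0.172319 substitutions/site.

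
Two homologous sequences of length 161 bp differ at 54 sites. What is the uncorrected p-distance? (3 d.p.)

p = 54/161 = 0.335403… ≈ 0.335 (to 3 d.p.).

0.335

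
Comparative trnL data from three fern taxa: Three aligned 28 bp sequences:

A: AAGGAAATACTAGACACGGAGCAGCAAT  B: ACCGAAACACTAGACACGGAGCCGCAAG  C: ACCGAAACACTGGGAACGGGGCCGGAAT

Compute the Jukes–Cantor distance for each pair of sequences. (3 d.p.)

A–B: 5/28 sites differ → p ≈ 0.178571, d = −0.75 ln(1 − 0.238095) = 0.203950 ≈ 0.204.
A–C: 9/28 sites differ → p ≈ 0.321429, d = −0.75 ln(1 − 0.428572) = 0.419713 ≈ 0.420.
B–C: 6/28 sites differ → p ≈ 0.214286, d = −0.75 ln(1 − 0.285715) = 0.252355 ≈ 0.252.

d(A,B) = 0.204, d(A,C) = 0.420, d(B,C) = 0.252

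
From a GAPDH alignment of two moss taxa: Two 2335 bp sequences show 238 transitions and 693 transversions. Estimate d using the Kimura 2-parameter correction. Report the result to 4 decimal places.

P = 238/2335 ≈ 0.101927 and Q = 693/2335 ≈ 0.296788.
Under the Kimura two-parameter model, d = −½ ln(1 − 2P − Q) − ¼ ln(1 − 2Q).
1 − 2P − Q = 0.499358, giving −½ ln(0.499358) = 0.347216.
1 − 2Q = 0.406424, giving −¼ ln(0.406424) = 0.225090.
d = 0.347216 + 0.225090 = 0.572306.

0.5723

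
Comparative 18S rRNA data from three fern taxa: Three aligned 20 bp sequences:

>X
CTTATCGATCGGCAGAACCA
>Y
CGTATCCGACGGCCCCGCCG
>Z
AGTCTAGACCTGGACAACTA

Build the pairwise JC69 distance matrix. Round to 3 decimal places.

X–Y: 9/20 sites differ → p = 0.45, d = −0.75 ln(1 − 0.6) = 0.687218 ≈ 0.687.
X–Z: 9/20 sites differ → p = 0.45, d = −0.75 ln(1 − 0.6) = 0.687218 ≈ 0.687.
Y–Z: 13/20 sites differ → p = 0.65, d = −0.75 ln(1 − 0.866667) = 1.511179 ≈ 1.511.

d(X,Y) = 0.687, d(X,Z) = 0.687, d(Y,Z) = 1.511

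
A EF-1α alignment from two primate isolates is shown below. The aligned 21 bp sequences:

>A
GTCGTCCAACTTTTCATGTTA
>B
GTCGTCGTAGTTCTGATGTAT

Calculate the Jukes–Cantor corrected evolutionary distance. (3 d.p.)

0.441

The sequences differ at 7 of 21 sites (7, 8, 10, 13, 15, 20, 21), so p = 7/21 ≈ 0.333333.
d = −(3/4) ln(1 − 4p/3) = −0.75 ln(1 − 0.444444) = −0.75 ln(0.555556)
  = −0.75 × (-0.587786) = 0.440840 substitutions/site.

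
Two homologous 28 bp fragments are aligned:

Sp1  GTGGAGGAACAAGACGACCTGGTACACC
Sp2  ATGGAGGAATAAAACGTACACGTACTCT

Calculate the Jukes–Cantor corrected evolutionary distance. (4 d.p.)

0.4197

The sequences differ at 9 of 28 sites (1, 10, 13, 17, 18, 20, 21, 26, 28), so p = 9/28 ≈ 0.321429.
d = −(3/4) ln(1 − 4p/3) = −0.75 ln(1 − 0.428572) = −0.75 ln(0.571428)
  = −0.75 × (-0.559617) = 0.419713 substitutions/site.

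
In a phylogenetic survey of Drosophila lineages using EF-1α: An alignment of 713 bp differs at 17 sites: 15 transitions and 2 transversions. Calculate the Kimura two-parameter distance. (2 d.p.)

P = 15/713 ≈ 0.021038 and Q = 2/713 ≈ 0.002805.
Under the Kimura two-parameter model, d = −½ ln(1 − 2P − Q) − ¼ ln(1 − 2Q).
1 − 2P − Q = 0.955119, giving −½ ln(0.955119) = 0.022960.
1 − 2Q = 0.99439, giving −¼ ln(0.99439) = 0.001406.
d = 0.022960 + 0.001406 = 0.024366.

0.02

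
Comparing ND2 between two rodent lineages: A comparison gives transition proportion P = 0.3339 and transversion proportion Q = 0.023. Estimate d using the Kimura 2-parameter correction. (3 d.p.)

Under the Kimura two-parameter model, d = −½ ln(1 − 2P − Q) − ¼ ln(1 − 2Q).
1 − 2P − Q = 0.3092, giving −½ ln(0.3092) = 0.586883.
1 − 2Q = 0.954, giving −¼ ln(0.954) = 0.011773.
d = 0.586883 + 0.011773 = 0.598656.

0.599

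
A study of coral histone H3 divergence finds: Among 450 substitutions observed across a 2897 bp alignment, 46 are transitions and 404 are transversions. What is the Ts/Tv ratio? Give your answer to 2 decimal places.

R = 46/404 = 0.113861… ≈ 0.11 (to 2 d.p.).

0.11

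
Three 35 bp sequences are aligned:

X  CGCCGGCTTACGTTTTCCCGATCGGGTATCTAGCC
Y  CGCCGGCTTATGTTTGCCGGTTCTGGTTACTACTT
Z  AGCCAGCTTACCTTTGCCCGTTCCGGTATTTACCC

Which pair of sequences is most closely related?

X and Z

X–Y: 10/35 differ, p = 0.286, d = 0.360.
X–Z: 8/35 differ, p = 0.229, d = 0.273.
Y–Z: 11/35 differ, p = 0.314, d = 0.407.
The smallest distance is between X and Z.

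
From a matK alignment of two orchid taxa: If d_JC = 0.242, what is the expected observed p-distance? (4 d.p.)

0.2068

p = (3/4)(1 − e^(−4d/3)) = 0.75 × (1 − e^(-0.322667)) = 0.75 × (1 − 0.724215) = 0.206839.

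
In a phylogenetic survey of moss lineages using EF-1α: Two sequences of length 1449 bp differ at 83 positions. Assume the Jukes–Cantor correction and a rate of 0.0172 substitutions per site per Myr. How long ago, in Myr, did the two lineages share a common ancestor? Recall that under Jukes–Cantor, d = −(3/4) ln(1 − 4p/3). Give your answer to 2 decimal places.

p = 83/1449 ≈ 0.057281.
d = −(3/4) ln(1 − 4p/3) = −0.75 ln(1 − 0.076375) = −0.75 ln(0.923625)
  = −0.75 × (-0.079449) = 0.059587 substitutions/site.
Under a molecular clock d = 2μt, so t = d/(2μ) = 0.059587 / (2 × 0.0172) = 1.73 Myr.

1.73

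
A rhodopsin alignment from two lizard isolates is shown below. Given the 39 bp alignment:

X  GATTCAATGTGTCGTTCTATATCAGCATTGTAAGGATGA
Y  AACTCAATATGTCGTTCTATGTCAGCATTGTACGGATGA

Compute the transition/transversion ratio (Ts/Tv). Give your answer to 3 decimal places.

Transitions are A↔G and C↔T; transversions are all other mismatches.
Transitions: 4. Transversions: 1.
R = 4/1 = 4.000.

4.000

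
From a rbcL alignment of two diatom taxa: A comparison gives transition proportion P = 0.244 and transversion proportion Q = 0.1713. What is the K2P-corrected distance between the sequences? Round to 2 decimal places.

Under the Kimura two-parameter model, d = −½ ln(1 − 2P − Q) − ¼ ln(1 − 2Q).
1 − 2P − Q = 0.3407, giving −½ ln(0.3407) = 0.538376.
1 − 2Q = 0.6574, giving −¼ ln(0.6574) = 0.104866.
d = 0.538376 + 0.104866 = 0.643242.

0.64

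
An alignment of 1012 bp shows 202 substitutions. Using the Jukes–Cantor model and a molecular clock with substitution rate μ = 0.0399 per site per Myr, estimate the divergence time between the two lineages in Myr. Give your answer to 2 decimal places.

p = 202/1012 ≈ 0.199605.
d = −(3/4) ln(1 − 4p/3) = −0.75 ln(1 − 0.26614) = −0.75 ln(0.73386)
  = −0.75 × (-0.309437) = 0.232078 substitutions/site.
Under a molecular clock d = 2μt, so t = d/(2μ) = 0.232078 / (2 × 0.0399) = 2.91 Myr.

2.91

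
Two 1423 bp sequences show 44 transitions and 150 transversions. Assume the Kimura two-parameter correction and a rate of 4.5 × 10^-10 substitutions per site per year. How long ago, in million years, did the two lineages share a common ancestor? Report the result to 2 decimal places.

P = 44/1423 ≈ 0.030921 and Q = 150/1423 ≈ 0.105411.
Under the Kimura two-parameter model, d = −½ ln(1 − 2P − Q) − ¼ ln(1 − 2Q).
1 − 2P − Q = 0.832747, giving −½ ln(0.832747) = 0.091513.
1 − 2Q = 0.789178, giving −¼ ln(0.789178) = 0.059191.
d = 0.091513 + 0.059191 = 0.150704.
Under a molecular clock d = 2μt, so t = d/(2μ) = 0.150704 / (2 × 4.5 × 10^-10) = 167.45 million years.

167.45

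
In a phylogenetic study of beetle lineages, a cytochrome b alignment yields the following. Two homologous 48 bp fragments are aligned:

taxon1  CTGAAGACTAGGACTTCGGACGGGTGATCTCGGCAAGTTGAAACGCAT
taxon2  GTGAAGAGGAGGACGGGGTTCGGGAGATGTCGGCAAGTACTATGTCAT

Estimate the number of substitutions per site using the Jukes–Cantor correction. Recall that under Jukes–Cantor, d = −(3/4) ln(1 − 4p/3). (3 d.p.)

0.441

The sequences differ at 16 of 48 sites, so p = 16/48 ≈ 0.333333.
d = −(3/4) ln(1 − 4p/3) = −0.75 ln(1 − 0.444444) = −0.75 ln(0.555556)
  = −0.75 × (-0.587786) = 0.440840 substitutions/site.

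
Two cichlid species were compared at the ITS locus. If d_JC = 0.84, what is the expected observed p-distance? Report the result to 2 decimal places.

0.51

p = (3/4)(1 − e^(−4d/3)) = 0.75 × (1 − e^(-1.12)) = 0.75 × (1 − 0.326280) = 0.505290.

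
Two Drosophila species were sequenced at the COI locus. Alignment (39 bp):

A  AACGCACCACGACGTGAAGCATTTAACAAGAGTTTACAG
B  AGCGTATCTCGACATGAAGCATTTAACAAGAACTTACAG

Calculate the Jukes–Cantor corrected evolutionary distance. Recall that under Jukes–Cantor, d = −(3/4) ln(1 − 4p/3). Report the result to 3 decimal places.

The sequences differ at 7 of 39 sites (2, 5, 7, 9, 14, 32, 33), so p = 7/39 ≈ 0.179487.
d = −(3/4) ln(1 − 4p/3) = −0.75 ln(1 − 0.239316) = −0.75 ln(0.760684)
  = −0.75 × (-0.273537) = 0.205153 substitutions/site.

0.205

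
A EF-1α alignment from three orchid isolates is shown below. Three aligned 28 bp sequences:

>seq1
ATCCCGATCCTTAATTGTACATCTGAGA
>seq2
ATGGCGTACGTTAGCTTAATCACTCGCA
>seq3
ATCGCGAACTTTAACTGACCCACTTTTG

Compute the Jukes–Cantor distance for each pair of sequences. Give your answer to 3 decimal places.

seq1–seq2: 15/28 sites differ → p ≈ 0.535714, d = −0.75 ln(1 − 0.714285) = 0.939570 ≈ 0.940.
seq1–seq3: 12/28 sites differ → p ≈ 0.428571, d = −0.75 ln(1 − 0.571428) = 0.635472 ≈ 0.635.
seq2–seq3: 11/28 sites differ → p ≈ 0.392857, d = −0.75 ln(1 − 0.523809) = 0.556452 ≈ 0.556.

d(seq1,seq2) = 0.940, d(seq1,seq3) = 0.635, d(seq2,seq3) = 0.556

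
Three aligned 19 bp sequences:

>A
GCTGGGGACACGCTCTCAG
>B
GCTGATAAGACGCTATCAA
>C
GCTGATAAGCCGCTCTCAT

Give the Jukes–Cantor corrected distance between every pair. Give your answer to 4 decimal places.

d(A,B) = 0.4099, d(A,C) = 0.4099, d(B,C) = 0.1773

A–B: 6/19 sites differ → p ≈ 0.315789, d = −0.75 ln(1 − 0.421052) = 0.409907 ≈ 0.4099.
A–C: 6/19 sites differ → p ≈ 0.315789, d = −0.75 ln(1 − 0.421052) = 0.409907 ≈ 0.4099.
B–C: 3/19 sites differ → p ≈ 0.157895, d = −0.75 ln(1 − 0.210527) = 0.177292 ≈ 0.1773.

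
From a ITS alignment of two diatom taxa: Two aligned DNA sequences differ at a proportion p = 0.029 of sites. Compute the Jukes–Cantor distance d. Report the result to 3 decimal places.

d = −(3/4) ln(1 − 4p/3) = −0.75 ln(1 − 0.038667) = −0.75 ln(0.961333)
  = −0.75 × (-0.039434) = 0.029576 substitutions/site.

0.030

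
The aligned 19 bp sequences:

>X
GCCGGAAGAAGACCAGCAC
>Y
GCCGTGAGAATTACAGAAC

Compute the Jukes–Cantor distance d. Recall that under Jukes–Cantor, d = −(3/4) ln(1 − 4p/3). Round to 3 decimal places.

0.410

The sequences differ at 6 of 19 sites (5, 6, 11, 12, 13, 17), so p = 6/19 ≈ 0.315789.
d = −(3/4) ln(1 − 4p/3) = −0.75 ln(1 − 0.421052) = −0.75 ln(0.578948)
  = −0.75 × (-0.546543) = 0.409907 substitutions/site.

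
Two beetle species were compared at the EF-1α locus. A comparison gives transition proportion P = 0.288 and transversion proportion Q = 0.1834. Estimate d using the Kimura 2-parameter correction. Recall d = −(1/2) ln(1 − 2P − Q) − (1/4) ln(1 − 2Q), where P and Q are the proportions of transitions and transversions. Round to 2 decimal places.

0.83

Under the Kimura two-parameter model, d = −½ ln(1 − 2P − Q) − ¼ ln(1 − 2Q).
1 − 2P − Q = 0.2406, giving −½ ln(0.2406) = 0.712310.
1 − 2Q = 0.6332, giving −¼ ln(0.6332) = 0.114242.
d = 0.712310 + 0.114242 = 0.826552.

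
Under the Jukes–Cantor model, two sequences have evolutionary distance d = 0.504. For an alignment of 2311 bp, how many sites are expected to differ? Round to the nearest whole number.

848

Invert JC69: p = (3/4)(1 − e^(−4d/3)) = 0.75 × (1 − e^(-0.672)) = 0.75 × (1 − 0.510686) = 0.366986.
Expected differing sites = pL ≈ 0.366986 × 2311 = 848.104646 ≈ 848.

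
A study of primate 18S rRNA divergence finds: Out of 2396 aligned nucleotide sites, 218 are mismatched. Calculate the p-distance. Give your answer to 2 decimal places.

0.09

p = 218/2396 = 0.090984… ≈ 0.09 (to 2 d.p.).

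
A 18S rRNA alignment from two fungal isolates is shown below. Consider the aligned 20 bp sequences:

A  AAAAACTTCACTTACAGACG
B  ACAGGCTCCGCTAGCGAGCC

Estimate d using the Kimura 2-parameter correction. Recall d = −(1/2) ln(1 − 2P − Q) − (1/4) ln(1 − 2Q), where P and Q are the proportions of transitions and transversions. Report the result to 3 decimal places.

Of 20 sites, 8 differences are transitions and 3 are transversions, so P = 8/20 = 0.4 and Q = 3/20 = 0.15.
Under the Kimura two-parameter model, d = −½ ln(1 − 2P − Q) − ¼ ln(1 − 2Q).
1 − 2P − Q = 0.05, giving −½ ln(0.05) = 1.497866.
1 − 2Q = 0.7, giving −¼ ln(0.7) = 0.089169.
d = 1.497866 + 0.089169 = 1.587035.

1.587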